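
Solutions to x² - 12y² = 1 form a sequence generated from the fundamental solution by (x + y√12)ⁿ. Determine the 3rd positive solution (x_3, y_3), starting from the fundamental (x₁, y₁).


Step 1: Find the fundamental solution (x₁, y₁) of x² - 12y² = 1.
  Expand √12 as a continued fraction. a₀ = ⌊√12⌋ = 3; iterate m_{k+1} = d_k·a_k − m_k, d_{k+1} = (12 − m_{k+1}²)/d_k, a_{k+1} = ⌊(a₀ + m_{k+1})/d_{k+1}⌋ (starting m₀ = 0, d₀ = 1), with convergents p_k = a_k·p_{k-1} + p_{k-2}, q_k = a_k·q_{k-1} + q_{k-2} (p₋₁ = 1, q₋₁ = 0):
  k = 0: a₀ = 3; p₀/q₀ = 3/1; p₀² − 12·q₀² = 9 − 12 = -3.
  k = 1: m = 3, d = 3, a = ⌊(3 + 3)/3⌋ = 2; p/q = (2·3 + 1)/(2·1 + 0) = 7/2; p² − 12·q² = 49 − 48 = 1.
  The first convergent with p² − 12·q² = 1 gives the fundamental solution (x₁, y₁) = (7, 2).
Step 2: Apply the recurrence (x_{n+1}, y_{n+1}) = (x₁x_n + 12y₁y_n, x₁y_n + y₁x_n) repeatedly.
  From (x_1, y_1) = (7, 2): x_2 = 7·7 + 12·2·2 = 97; y_2 = 7·2 + 2·7 = 28.
  From (x_2, y_2) = (97, 28): x_3 = 7·97 + 12·2·28 = 1351; y_3 = 7·28 + 2·97 = 390.
Step 3: Verify x_3² - 12·y_3² = 1825201 - 1825200 = 1 (should be 1). ✓

(x_1, y_1) = (7, 2); (x_3, y_3) = (1351, 390).


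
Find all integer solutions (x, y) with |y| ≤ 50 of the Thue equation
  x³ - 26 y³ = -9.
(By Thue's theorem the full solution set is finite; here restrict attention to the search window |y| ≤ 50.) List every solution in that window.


The equation is x³ - 26y³ = -9. For fixed y, x³ = 26·y³ − 9, so a solution requires the RHS to be a perfect cube.
Strategy: iterate y from -50 to 50, compute RHS = 26·y³ − 9, and check whether it is a (positive or negative) perfect cube.
Check small values of y:
  y = 0: RHS = -9 is not a perfect cube.
  y = 1: RHS = 17 is not a perfect cube.
  y = -1: RHS = -35 is not a perfect cube.
  y = 2: RHS = 199 is not a perfect cube.
  y = -2: RHS = -217 is not a perfect cube.
  y = 3: RHS = 693 is not a perfect cube.
  y = -3: RHS = -711 is not a perfect cube.
Continuing the search up to |y| = 50 finds no solutions either.
No (x, y) in the scanned range satisfies the equation.

No integer solutions with |y| ≤ 50.


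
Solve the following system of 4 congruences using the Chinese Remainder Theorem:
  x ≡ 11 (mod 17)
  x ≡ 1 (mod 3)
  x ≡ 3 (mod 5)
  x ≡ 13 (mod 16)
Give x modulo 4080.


Product of moduli M = 17 · 3 · 5 · 16 = 4080.
Merge one congruence at a time:
  Start: x ≡ 11 (mod 17).
  Combine with x ≡ 1 (mod 3); new modulus lcm = 51.
    Write x = 11 + 17·t and substitute into x ≡ 1 (mod 3): 17·t ≡ 1 − 11 = -10 (mod 3).
    Reduce coefficients mod 3: 2·t ≡ 2 (mod 3).
    The inverse of 2 mod 3 is 2 (since 2·2 = 4 = 1·3 + 1), so t ≡ 2·2 = 4 ≡ 1 (mod 3).
    Then x = 11 + 17·1 = 28, valid modulo lcm(17, 3) = 51: x ≡ 28 (mod 51).
  Combine with x ≡ 3 (mod 5); new modulus lcm = 255.
    Write x = 28 + 51·t and substitute into x ≡ 3 (mod 5): 51·t ≡ 3 − 28 = -25 (mod 5).
    Reduce coefficients mod 5: 1·t ≡ 0 (mod 5).
    So t ≡ 0 (mod 5).
    Then x = 28 + 51·0 = 28, valid modulo lcm(51, 5) = 255: x ≡ 28 (mod 255).
  Combine with x ≡ 13 (mod 16); new modulus lcm = 4080.
    Write x = 28 + 255·t and substitute into x ≡ 13 (mod 16): 255·t ≡ 13 − 28 = -15 (mod 16).
    Reduce coefficients mod 16: 15·t ≡ 1 (mod 16).
    The inverse of 15 mod 16 is 15 (since 15·15 = 225 = 14·16 + 1), so t ≡ 15·1 = 15 ≡ 15 (mod 16).
    Then x = 28 + 255·15 = 3853, valid modulo lcm(255, 16) = 4080: x ≡ 3853 (mod 4080).
Verify against each original: 3853 mod 17 = 11, 3853 mod 3 = 1, 3853 mod 5 = 3, 3853 mod 16 = 13.

x ≡ 3853 (mod 4080).


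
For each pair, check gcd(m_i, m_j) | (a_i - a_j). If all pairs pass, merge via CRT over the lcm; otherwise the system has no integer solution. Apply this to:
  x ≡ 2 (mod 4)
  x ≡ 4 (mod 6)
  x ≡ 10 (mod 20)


Moduli 4, 6, 20 are not pairwise coprime, so CRT works modulo lcm(m_i) when all pairwise compatibility conditions hold.
Pairwise compatibility: gcd(m_i, m_j) must divide a_i - a_j for every pair.
Merge one congruence at a time:
  Start: x ≡ 2 (mod 4).
  Combine with x ≡ 4 (mod 6): gcd(4, 6) = 2; 4 - 2 = 2, which IS divisible by 2, so compatible.
    Write x = 2 + 4·t and substitute into x ≡ 4 (mod 6): 4·t ≡ 4 − 2 = 2 (mod 6).
    Divide the congruence (and modulus) by g = 2: 2·t ≡ 1 (mod 3).
    The inverse of 2 mod 3 is 2 (since 2·2 = 4 = 1·3 + 1), so t ≡ 2·1 = 2 ≡ 2 (mod 3).
    Then x = 2 + 4·2 = 10, valid modulo lcm(4, 6) = 12: x ≡ 10 (mod 12).
  Combine with x ≡ 10 (mod 20): gcd(12, 20) = 4; 10 - 10 = 0, which IS divisible by 4, so compatible.
    Write x = 10 + 12·t and substitute into x ≡ 10 (mod 20): 12·t ≡ 10 − 10 = 0 (mod 20).
    Divide the congruence (and modulus) by g = 4: 3·t ≡ 0 (mod 5).
    The inverse of 3 mod 5 is 2 (since 3·2 = 6 = 1·5 + 1), so t ≡ 2·0 = 0 ≡ 0 (mod 5).
    Then x = 10 + 12·0 = 10, valid modulo lcm(12, 20) = 60: x ≡ 10 (mod 60).
Verify: 10 mod 4 = 2, 10 mod 6 = 4, 10 mod 20 = 10.

x ≡ 10 (mod 60).


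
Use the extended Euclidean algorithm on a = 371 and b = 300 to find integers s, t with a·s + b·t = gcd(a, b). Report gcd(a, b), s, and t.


Euclidean algorithm on (371, 300) — divide until remainder is 0:
  371 = 1 · 300 + 71
  300 = 4 · 71 + 16
  71 = 4 · 16 + 7
  16 = 2 · 7 + 2
  7 = 3 · 2 + 1
  2 = 2 · 1 + 0
gcd(371, 300) = 1.
Track Bezout coefficients alongside the remainders: start with r₀ = 371 = a·1 + b·0 (s = 1, t = 0) and r₁ = 300 = a·0 + b·1 (s = 0, t = 1); each new remainder r_{k+1} = r_{k-1} − q_k·r_k inherits s_{k+1} = s_{k-1} − q_k·s_k, t_{k+1} = t_{k-1} − q_k·t_k, so r_k = a·s_k + b·t_k at every step:
  q = 1: r = 71, s = 1 − 1·0 = 1, t = 0 − 1·1 = -1  (check: 371·1 + 300·(-1) = 71)
  q = 4: r = 16, s = 0 − 4·1 = -4, t = 1 − 4·(-1) = 5  (check: 371·(-4) + 300·5 = 16)
  q = 4: r = 7, s = 1 − 4·(-4) = 17, t = -1 − 4·5 = -21  (check: 371·17 + 300·(-21) = 7)
  q = 2: r = 2, s = -4 − 2·17 = -38, t = 5 − 2·(-21) = 47  (check: 371·(-38) + 300·47 = 2)
  q = 3: r = 1, s = 17 − 3·(-38) = 131, t = -21 − 3·47 = -162  (check: 371·131 + 300·(-162) = 1)
The row with r = 1 (the gcd) gives the Bezout coefficients s = 131, t = -162.
Result: 371 · (131) + 300 · (-162) = 1.

gcd(371, 300) = 1; s = 131, t = -162 (check: 371·131 + 300·(-162) = 1).


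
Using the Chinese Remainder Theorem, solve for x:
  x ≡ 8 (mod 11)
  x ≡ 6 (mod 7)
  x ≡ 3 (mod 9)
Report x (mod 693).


Moduli 11, 7, 9 are pairwise coprime; by CRT there is a unique solution modulo M = 11 · 7 · 9 = 693.
Solve pairwise, accumulating the modulus:
  Start with x ≡ 8 (mod 11).
  Combine with x ≡ 6 (mod 7): since gcd(11, 7) = 1, we get a unique residue mod 77.
    Write x = 8 + 11·t and substitute into x ≡ 6 (mod 7): 11·t ≡ 6 − 8 = -2 (mod 7).
    Reduce coefficients mod 7: 4·t ≡ 5 (mod 7).
    The inverse of 4 mod 7 is 2 (since 4·2 = 8 = 1·7 + 1), so t ≡ 2·5 = 10 ≡ 3 (mod 7).
    Then x = 8 + 11·3 = 41, valid modulo lcm(11, 7) = 77: x ≡ 41 (mod 77).
  Combine with x ≡ 3 (mod 9): since gcd(77, 9) = 1, we get a unique residue mod 693.
    Write x = 41 + 77·t and substitute into x ≡ 3 (mod 9): 77·t ≡ 3 − 41 = -38 (mod 9).
    Reduce coefficients mod 9: 5·t ≡ 7 (mod 9).
    The inverse of 5 mod 9 is 2 (since 5·2 = 10 = 1·9 + 1), so t ≡ 2·7 = 14 ≡ 5 (mod 9).
    Then x = 41 + 77·5 = 426, valid modulo lcm(77, 9) = 693: x ≡ 426 (mod 693).
Verify: 426 mod 11 = 8 ✓, 426 mod 7 = 6 ✓, 426 mod 9 = 3 ✓.

x ≡ 426 (mod 693).


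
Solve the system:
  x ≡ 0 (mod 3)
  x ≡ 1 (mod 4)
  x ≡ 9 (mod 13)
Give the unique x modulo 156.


Moduli 3, 4, 13 are pairwise coprime; by CRT there is a unique solution modulo M = 3 · 4 · 13 = 156.
Solve pairwise, accumulating the modulus:
  Start with x ≡ 0 (mod 3).
  Combine with x ≡ 1 (mod 4): since gcd(3, 4) = 1, we get a unique residue mod 12.
    Write x = 0 + 3·t and substitute into x ≡ 1 (mod 4): 3·t ≡ 1 − 0 = 1 (mod 4).
    The inverse of 3 mod 4 is 3 (since 3·3 = 9 = 2·4 + 1), so t ≡ 3·1 = 3 ≡ 3 (mod 4).
    Then x = 0 + 3·3 = 9, valid modulo lcm(3, 4) = 12: x ≡ 9 (mod 12).
  Combine with x ≡ 9 (mod 13): since gcd(12, 13) = 1, we get a unique residue mod 156.
    Write x = 9 + 12·t and substitute into x ≡ 9 (mod 13): 12·t ≡ 9 − 9 = 0 (mod 13).
    The inverse of 12 mod 13 is 12 (since 12·12 = 144 = 11·13 + 1), so t ≡ 12·0 = 0 ≡ 0 (mod 13).
    Then x = 9 + 12·0 = 9, valid modulo lcm(12, 13) = 156: x ≡ 9 (mod 156).
Verify: 9 mod 3 = 0 ✓, 9 mod 4 = 1 ✓, 9 mod 13 = 9 ✓.

x ≡ 9 (mod 156).


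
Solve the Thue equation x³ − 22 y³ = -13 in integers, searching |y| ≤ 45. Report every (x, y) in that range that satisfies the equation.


The equation is x³ - 22y³ = -13. For fixed y, x³ = 22·y³ − 13, so a solution requires the RHS to be a perfect cube.
Strategy: iterate y from -45 to 45, compute RHS = 22·y³ − 13, and check whether it is a (positive or negative) perfect cube.
Check small values of y:
  y = 0: RHS = -13 is not a perfect cube.
  y = 1: RHS = 9 is not a perfect cube.
  y = -1: RHS = -35 is not a perfect cube.
  y = 2: RHS = 163 is not a perfect cube.
  y = -2: RHS = -189 is not a perfect cube.
  y = 3: RHS = 581 is not a perfect cube.
  y = -3: RHS = -607 is not a perfect cube.
Continuing the search up to |y| = 45 finds no solutions either.
No (x, y) in the scanned range satisfies the equation.

No integer solutions with |y| ≤ 45.


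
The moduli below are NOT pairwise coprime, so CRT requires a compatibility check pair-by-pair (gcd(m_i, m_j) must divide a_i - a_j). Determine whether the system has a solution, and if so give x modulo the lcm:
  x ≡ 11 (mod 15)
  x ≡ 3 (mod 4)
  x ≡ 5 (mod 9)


Moduli 15, 4, 9 are not pairwise coprime, so CRT works modulo lcm(m_i) when all pairwise compatibility conditions hold.
Pairwise compatibility: gcd(m_i, m_j) must divide a_i - a_j for every pair.
Merge one congruence at a time:
  Start: x ≡ 11 (mod 15).
  Combine with x ≡ 3 (mod 4): gcd(15, 4) = 1; 3 - 11 = -8, which IS divisible by 1, so compatible.
    Write x = 11 + 15·t and substitute into x ≡ 3 (mod 4): 15·t ≡ 3 − 11 = -8 (mod 4).
    Reduce coefficients mod 4: 3·t ≡ 0 (mod 4).
    The inverse of 3 mod 4 is 3 (since 3·3 = 9 = 2·4 + 1), so t ≡ 3·0 = 0 ≡ 0 (mod 4).
    Then x = 11 + 15·0 = 11, valid modulo lcm(15, 4) = 60: x ≡ 11 (mod 60).
  Combine with x ≡ 5 (mod 9): gcd(60, 9) = 3; 5 - 11 = -6, which IS divisible by 3, so compatible.
    Write x = 11 + 60·t and substitute into x ≡ 5 (mod 9): 60·t ≡ 5 − 11 = -6 (mod 9).
    Divide the congruence (and modulus) by g = 3: 20·t ≡ -2 (mod 3).
    Reduce coefficients mod 3: 2·t ≡ 1 (mod 3).
    The inverse of 2 mod 3 is 2 (since 2·2 = 4 = 1·3 + 1), so t ≡ 2·1 = 2 ≡ 2 (mod 3).
    Then x = 11 + 60·2 = 131, valid modulo lcm(60, 9) = 180: x ≡ 131 (mod 180).
Verify: 131 mod 15 = 11, 131 mod 4 = 3, 131 mod 9 = 5.

x ≡ 131 (mod 180).


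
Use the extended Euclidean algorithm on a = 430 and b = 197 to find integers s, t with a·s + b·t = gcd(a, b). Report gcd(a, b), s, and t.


Euclidean algorithm on (430, 197) — divide until remainder is 0:
  430 = 2 · 197 + 36
  197 = 5 · 36 + 17
  36 = 2 · 17 + 2
  17 = 8 · 2 + 1
  2 = 2 · 1 + 0
gcd(430, 197) = 1.
Track Bezout coefficients alongside the remainders: start with r₀ = 430 = a·1 + b·0 (s = 1, t = 0) and r₁ = 197 = a·0 + b·1 (s = 0, t = 1); each new remainder r_{k+1} = r_{k-1} − q_k·r_k inherits s_{k+1} = s_{k-1} − q_k·s_k, t_{k+1} = t_{k-1} − q_k·t_k, so r_k = a·s_k + b·t_k at every step:
  q = 2: r = 36, s = 1 − 2·0 = 1, t = 0 − 2·1 = -2  (check: 430·1 + 197·(-2) = 36)
  q = 5: r = 17, s = 0 − 5·1 = -5, t = 1 − 5·(-2) = 11  (check: 430·(-5) + 197·11 = 17)
  q = 2: r = 2, s = 1 − 2·(-5) = 11, t = -2 − 2·11 = -24  (check: 430·11 + 197·(-24) = 2)
  q = 8: r = 1, s = -5 − 8·11 = -93, t = 11 − 8·(-24) = 203  (check: 430·(-93) + 197·203 = 1)
The row with r = 1 (the gcd) gives the Bezout coefficients s = -93, t = 203.
Result: 430 · (-93) + 197 · (203) = 1.

gcd(430, 197) = 1; s = -93, t = 203 (check: 430·(-93) + 197·203 = 1).


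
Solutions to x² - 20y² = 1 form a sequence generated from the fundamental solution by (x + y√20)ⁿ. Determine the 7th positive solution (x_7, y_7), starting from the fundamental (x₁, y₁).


Step 1: Find the fundamental solution (x₁, y₁) of x² - 20y² = 1.
  Expand √20 as a continued fraction. a₀ = ⌊√20⌋ = 4; iterate m_{k+1} = d_k·a_k − m_k, d_{k+1} = (20 − m_{k+1}²)/d_k, a_{k+1} = ⌊(a₀ + m_{k+1})/d_{k+1}⌋ (starting m₀ = 0, d₀ = 1), with convergents p_k = a_k·p_{k-1} + p_{k-2}, q_k = a_k·q_{k-1} + q_{k-2} (p₋₁ = 1, q₋₁ = 0):
  k = 0: a₀ = 4; p₀/q₀ = 4/1; p₀² − 20·q₀² = 16 − 20 = -4.
  k = 1: m = 4, d = 4, a = ⌊(4 + 4)/4⌋ = 2; p/q = (2·4 + 1)/(2·1 + 0) = 9/2; p² − 20·q² = 81 − 80 = 1.
  The first convergent with p² − 20·q² = 1 gives the fundamental solution (x₁, y₁) = (9, 2).
Step 2: Apply the recurrence (x_{n+1}, y_{n+1}) = (x₁x_n + 20y₁y_n, x₁y_n + y₁x_n) repeatedly.
  From (x_1, y_1) = (9, 2): x_2 = 9·9 + 20·2·2 = 161; y_2 = 9·2 + 2·9 = 36.
  From (x_2, y_2) = (161, 36): x_3 = 9·161 + 20·2·36 = 2889; y_3 = 9·36 + 2·161 = 646.
  From (x_3, y_3) = (2889, 646): x_4 = 9·2889 + 20·2·646 = 51841; y_4 = 9·646 + 2·2889 = 11592.
  From (x_4, y_4) = (51841, 11592): x_5 = 9·51841 + 20·2·11592 = 930249; y_5 = 9·11592 + 2·51841 = 208010.
  From (x_5, y_5) = (930249, 208010): x_6 = 9·930249 + 20·2·208010 = 16692641; y_6 = 9·208010 + 2·930249 = 3732588.
  From (x_6, y_6) = (16692641, 3732588): x_7 = 9·16692641 + 20·2·3732588 = 299537289; y_7 = 9·3732588 + 2·16692641 = 66978574.
Step 3: Verify x_7² - 20·y_7² = 89722587501469521 - 89722587501469520 = 1 (should be 1). ✓

(x_1, y_1) = (9, 2); (x_7, y_7) = (299537289, 66978574).


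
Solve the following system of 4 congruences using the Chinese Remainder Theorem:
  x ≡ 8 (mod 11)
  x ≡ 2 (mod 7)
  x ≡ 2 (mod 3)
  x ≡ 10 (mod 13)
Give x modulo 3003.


Product of moduli M = 11 · 7 · 3 · 13 = 3003.
Merge one congruence at a time:
  Start: x ≡ 8 (mod 11).
  Combine with x ≡ 2 (mod 7); new modulus lcm = 77.
    Write x = 8 + 11·t and substitute into x ≡ 2 (mod 7): 11·t ≡ 2 − 8 = -6 (mod 7).
    Reduce coefficients mod 7: 4·t ≡ 1 (mod 7).
    The inverse of 4 mod 7 is 2 (since 4·2 = 8 = 1·7 + 1), so t ≡ 2·1 = 2 ≡ 2 (mod 7).
    Then x = 8 + 11·2 = 30, valid modulo lcm(11, 7) = 77: x ≡ 30 (mod 77).
  Combine with x ≡ 2 (mod 3); new modulus lcm = 231.
    Write x = 30 + 77·t and substitute into x ≡ 2 (mod 3): 77·t ≡ 2 − 30 = -28 (mod 3).
    Reduce coefficients mod 3: 2·t ≡ 2 (mod 3).
    The inverse of 2 mod 3 is 2 (since 2·2 = 4 = 1·3 + 1), so t ≡ 2·2 = 4 ≡ 1 (mod 3).
    Then x = 30 + 77·1 = 107, valid modulo lcm(77, 3) = 231: x ≡ 107 (mod 231).
  Combine with x ≡ 10 (mod 13); new modulus lcm = 3003.
    Write x = 107 + 231·t and substitute into x ≡ 10 (mod 13): 231·t ≡ 10 − 107 = -97 (mod 13).
    Reduce coefficients mod 13: 10·t ≡ 7 (mod 13).
    The inverse of 10 mod 13 is 4 (since 10·4 = 40 = 3·13 + 1), so t ≡ 4·7 = 28 ≡ 2 (mod 13).
    Then x = 107 + 231·2 = 569, valid modulo lcm(231, 13) = 3003: x ≡ 569 (mod 3003).
Verify against each original: 569 mod 11 = 8, 569 mod 7 = 2, 569 mod 3 = 2, 569 mod 13 = 10.

x ≡ 569 (mod 3003).


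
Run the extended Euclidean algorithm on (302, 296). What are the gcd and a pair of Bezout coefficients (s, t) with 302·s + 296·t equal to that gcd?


Euclidean algorithm on (302, 296) — divide until remainder is 0:
  302 = 1 · 296 + 6
  296 = 49 · 6 + 2
  6 = 3 · 2 + 0
gcd(302, 296) = 2.
Track Bezout coefficients alongside the remainders: start with r₀ = 302 = a·1 + b·0 (s = 1, t = 0) and r₁ = 296 = a·0 + b·1 (s = 0, t = 1); each new remainder r_{k+1} = r_{k-1} − q_k·r_k inherits s_{k+1} = s_{k-1} − q_k·s_k, t_{k+1} = t_{k-1} − q_k·t_k, so r_k = a·s_k + b·t_k at every step:
  q = 1: r = 6, s = 1 − 1·0 = 1, t = 0 − 1·1 = -1  (check: 302·1 + 296·(-1) = 6)
  q = 49: r = 2, s = 0 − 49·1 = -49, t = 1 − 49·(-1) = 50  (check: 302·(-49) + 296·50 = 2)
The row with r = 2 (the gcd) gives the Bezout coefficients s = -49, t = 50.
Result: 302 · (-49) + 296 · (50) = 2.

gcd(302, 296) = 2; s = -49, t = 50 (check: 302·(-49) + 296·50 = 2).


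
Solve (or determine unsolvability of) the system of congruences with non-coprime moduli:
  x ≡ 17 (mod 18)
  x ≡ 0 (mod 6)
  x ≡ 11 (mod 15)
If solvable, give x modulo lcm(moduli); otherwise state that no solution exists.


Moduli 18, 6, 15 are not pairwise coprime, so CRT works modulo lcm(m_i) when all pairwise compatibility conditions hold.
Pairwise compatibility: gcd(m_i, m_j) must divide a_i - a_j for every pair.
Merge one congruence at a time:
  Start: x ≡ 17 (mod 18).
  Combine with x ≡ 0 (mod 6): gcd(18, 6) = 6, and 0 - 17 = -17 is NOT divisible by 6.
    ⇒ system is inconsistent (no integer solution).

No solution (the system is inconsistent).


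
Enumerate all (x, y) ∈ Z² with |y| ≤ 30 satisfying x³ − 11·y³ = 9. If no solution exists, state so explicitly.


The equation is x³ - 11y³ = 9. For fixed y, x³ = 11·y³ + 9, so a solution requires the RHS to be a perfect cube.
Strategy: iterate y from -30 to 30, compute RHS = 11·y³ + 9, and check whether it is a (positive or negative) perfect cube.
Check small values of y:
  y = 0: RHS = 9 is not a perfect cube.
  y = 1: RHS = 20 is not a perfect cube.
  y = -1: RHS = -2 is not a perfect cube.
  y = 2: RHS = 97 is not a perfect cube.
  y = -2: RHS = -79 is not a perfect cube.
  y = 3: RHS = 306 is not a perfect cube.
  y = -3: RHS = -288 is not a perfect cube.
Continuing the search up to |y| = 30 finds no solutions either.
No (x, y) in the scanned range satisfies the equation.

No integer solutions with |y| ≤ 30.


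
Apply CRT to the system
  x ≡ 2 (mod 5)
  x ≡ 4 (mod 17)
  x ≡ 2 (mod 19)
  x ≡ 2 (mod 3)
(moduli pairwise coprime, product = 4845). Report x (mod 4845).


Product of moduli M = 5 · 17 · 19 · 3 = 4845.
Merge one congruence at a time:
  Start: x ≡ 2 (mod 5).
  Combine with x ≡ 4 (mod 17); new modulus lcm = 85.
    Write x = 2 + 5·t and substitute into x ≡ 4 (mod 17): 5·t ≡ 4 − 2 = 2 (mod 17).
    The inverse of 5 mod 17 is 7 (since 5·7 = 35 = 2·17 + 1), so t ≡ 7·2 = 14 ≡ 14 (mod 17).
    Then x = 2 + 5·14 = 72, valid modulo lcm(5, 17) = 85: x ≡ 72 (mod 85).
  Combine with x ≡ 2 (mod 19); new modulus lcm = 1615.
    Write x = 72 + 85·t and substitute into x ≡ 2 (mod 19): 85·t ≡ 2 − 72 = -70 (mod 19).
    Reduce coefficients mod 19: 9·t ≡ 6 (mod 19).
    The inverse of 9 mod 19 is 17 (since 9·17 = 153 = 8·19 + 1), so t ≡ 17·6 = 102 ≡ 7 (mod 19).
    Then x = 72 + 85·7 = 667, valid modulo lcm(85, 19) = 1615: x ≡ 667 (mod 1615).
  Combine with x ≡ 2 (mod 3); new modulus lcm = 4845.
    Write x = 667 + 1615·t and substitute into x ≡ 2 (mod 3): 1615·t ≡ 2 − 667 = -665 (mod 3).
    Reduce coefficients mod 3: 1·t ≡ 1 (mod 3).
    So t ≡ 1 (mod 3).
    Then x = 667 + 1615·1 = 2282, valid modulo lcm(1615, 3) = 4845: x ≡ 2282 (mod 4845).
Verify against each original: 2282 mod 5 = 2, 2282 mod 17 = 4, 2282 mod 19 = 2, 2282 mod 3 = 2.

x ≡ 2282 (mod 4845).


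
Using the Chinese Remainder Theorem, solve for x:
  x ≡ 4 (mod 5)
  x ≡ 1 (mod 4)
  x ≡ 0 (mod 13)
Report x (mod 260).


Moduli 5, 4, 13 are pairwise coprime; by CRT there is a unique solution modulo M = 5 · 4 · 13 = 260.
Solve pairwise, accumulating the modulus:
  Start with x ≡ 4 (mod 5).
  Combine with x ≡ 1 (mod 4): since gcd(5, 4) = 1, we get a unique residue mod 20.
    Write x = 4 + 5·t and substitute into x ≡ 1 (mod 4): 5·t ≡ 1 − 4 = -3 (mod 4).
    Reduce coefficients mod 4: 1·t ≡ 1 (mod 4).
    So t ≡ 1 (mod 4).
    Then x = 4 + 5·1 = 9, valid modulo lcm(5, 4) = 20: x ≡ 9 (mod 20).
  Combine with x ≡ 0 (mod 13): since gcd(20, 13) = 1, we get a unique residue mod 260.
    Write x = 9 + 20·t and substitute into x ≡ 0 (mod 13): 20·t ≡ 0 − 9 = -9 (mod 13).
    Reduce coefficients mod 13: 7·t ≡ 4 (mod 13).
    The inverse of 7 mod 13 is 2 (since 7·2 = 14 = 1·13 + 1), so t ≡ 2·4 = 8 ≡ 8 (mod 13).
    Then x = 9 + 20·8 = 169, valid modulo lcm(20, 13) = 260: x ≡ 169 (mod 260).
Verify: 169 mod 5 = 4 ✓, 169 mod 4 = 1 ✓, 169 mod 13 = 0 ✓.

x ≡ 169 (mod 260).


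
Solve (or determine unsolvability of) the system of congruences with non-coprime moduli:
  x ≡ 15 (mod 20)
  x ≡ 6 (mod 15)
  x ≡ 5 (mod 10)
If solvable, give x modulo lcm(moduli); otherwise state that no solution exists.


Moduli 20, 15, 10 are not pairwise coprime, so CRT works modulo lcm(m_i) when all pairwise compatibility conditions hold.
Pairwise compatibility: gcd(m_i, m_j) must divide a_i - a_j for every pair.
Merge one congruence at a time:
  Start: x ≡ 15 (mod 20).
  Combine with x ≡ 6 (mod 15): gcd(20, 15) = 5, and 6 - 15 = -9 is NOT divisible by 5.
    ⇒ system is inconsistent (no integer solution).

No solution (the system is inconsistent).


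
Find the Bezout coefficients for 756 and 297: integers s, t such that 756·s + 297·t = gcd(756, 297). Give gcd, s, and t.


Euclidean algorithm on (756, 297) — divide until remainder is 0:
  756 = 2 · 297 + 162
  297 = 1 · 162 + 135
  162 = 1 · 135 + 27
  135 = 5 · 27 + 0
gcd(756, 297) = 27.
Track Bezout coefficients alongside the remainders: start with r₀ = 756 = a·1 + b·0 (s = 1, t = 0) and r₁ = 297 = a·0 + b·1 (s = 0, t = 1); each new remainder r_{k+1} = r_{k-1} − q_k·r_k inherits s_{k+1} = s_{k-1} − q_k·s_k, t_{k+1} = t_{k-1} − q_k·t_k, so r_k = a·s_k + b·t_k at every step:
  q = 2: r = 162, s = 1 − 2·0 = 1, t = 0 − 2·1 = -2  (check: 756·1 + 297·(-2) = 162)
  q = 1: r = 135, s = 0 − 1·1 = -1, t = 1 − 1·(-2) = 3  (check: 756·(-1) + 297·3 = 135)
  q = 1: r = 27, s = 1 − 1·(-1) = 2, t = -2 − 1·3 = -5  (check: 756·2 + 297·(-5) = 27)
The row with r = 27 (the gcd) gives the Bezout coefficients s = 2, t = -5.
Result: 756 · (2) + 297 · (-5) = 27.

gcd(756, 297) = 27; s = 2, t = -5 (check: 756·2 + 297·(-5) = 27).


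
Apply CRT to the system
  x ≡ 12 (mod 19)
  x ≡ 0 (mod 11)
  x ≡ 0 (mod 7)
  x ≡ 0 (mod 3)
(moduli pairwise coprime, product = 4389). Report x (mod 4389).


Product of moduli M = 19 · 11 · 7 · 3 = 4389.
Merge one congruence at a time:
  Start: x ≡ 12 (mod 19).
  Combine with x ≡ 0 (mod 11); new modulus lcm = 209.
    Write x = 12 + 19·t and substitute into x ≡ 0 (mod 11): 19·t ≡ 0 − 12 = -12 (mod 11).
    Reduce coefficients mod 11: 8·t ≡ 10 (mod 11).
    The inverse of 8 mod 11 is 7 (since 8·7 = 56 = 5·11 + 1), so t ≡ 7·10 = 70 ≡ 4 (mod 11).
    Then x = 12 + 19·4 = 88, valid modulo lcm(19, 11) = 209: x ≡ 88 (mod 209).
  Combine with x ≡ 0 (mod 7); new modulus lcm = 1463.
    Write x = 88 + 209·t and substitute into x ≡ 0 (mod 7): 209·t ≡ 0 − 88 = -88 (mod 7).
    Reduce coefficients mod 7: 6·t ≡ 3 (mod 7).
    The inverse of 6 mod 7 is 6 (since 6·6 = 36 = 5·7 + 1), so t ≡ 6·3 = 18 ≡ 4 (mod 7).
    Then x = 88 + 209·4 = 924, valid modulo lcm(209, 7) = 1463: x ≡ 924 (mod 1463).
  Combine with x ≡ 0 (mod 3); new modulus lcm = 4389.
    Write x = 924 + 1463·t and substitute into x ≡ 0 (mod 3): 1463·t ≡ 0 − 924 = -924 (mod 3).
    Reduce coefficients mod 3: 2·t ≡ 0 (mod 3).
    The inverse of 2 mod 3 is 2 (since 2·2 = 4 = 1·3 + 1), so t ≡ 2·0 = 0 ≡ 0 (mod 3).
    Then x = 924 + 1463·0 = 924, valid modulo lcm(1463, 3) = 4389: x ≡ 924 (mod 4389).
Verify against each original: 924 mod 19 = 12, 924 mod 11 = 0, 924 mod 7 = 0, 924 mod 3 = 0.

x ≡ 924 (mod 4389).


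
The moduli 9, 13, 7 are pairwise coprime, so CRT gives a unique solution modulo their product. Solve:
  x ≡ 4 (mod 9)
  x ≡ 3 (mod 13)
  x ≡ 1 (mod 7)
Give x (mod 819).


Moduli 9, 13, 7 are pairwise coprime; by CRT there is a unique solution modulo M = 9 · 13 · 7 = 819.
Solve pairwise, accumulating the modulus:
  Start with x ≡ 4 (mod 9).
  Combine with x ≡ 3 (mod 13): since gcd(9, 13) = 1, we get a unique residue mod 117.
    Write x = 4 + 9·t and substitute into x ≡ 3 (mod 13): 9·t ≡ 3 − 4 = -1 (mod 13).
    Reduce coefficients mod 13: 9·t ≡ 12 (mod 13).
    The inverse of 9 mod 13 is 3 (since 9·3 = 27 = 2·13 + 1), so t ≡ 3·12 = 36 ≡ 10 (mod 13).
    Then x = 4 + 9·10 = 94, valid modulo lcm(9, 13) = 117: x ≡ 94 (mod 117).
  Combine with x ≡ 1 (mod 7): since gcd(117, 7) = 1, we get a unique residue mod 819.
    Write x = 94 + 117·t and substitute into x ≡ 1 (mod 7): 117·t ≡ 1 − 94 = -93 (mod 7).
    Reduce coefficients mod 7: 5·t ≡ 5 (mod 7).
    The inverse of 5 mod 7 is 3 (since 5·3 = 15 = 2·7 + 1), so t ≡ 3·5 = 15 ≡ 1 (mod 7).
    Then x = 94 + 117·1 = 211, valid modulo lcm(117, 7) = 819: x ≡ 211 (mod 819).
Verify: 211 mod 9 = 4 ✓, 211 mod 13 = 3 ✓, 211 mod 7 = 1 ✓.

x ≡ 211 (mod 819).


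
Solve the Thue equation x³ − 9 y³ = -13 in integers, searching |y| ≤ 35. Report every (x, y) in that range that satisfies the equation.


The equation is x³ - 9y³ = -13. For fixed y, x³ = 9·y³ − 13, so a solution requires the RHS to be a perfect cube.
Strategy: iterate y from -35 to 35, compute RHS = 9·y³ − 13, and check whether it is a (positive or negative) perfect cube.
Check small values of y:
  y = 0: RHS = -13 is not a perfect cube.
  y = 1: RHS = -4 is not a perfect cube.
  y = -1: RHS = -22 is not a perfect cube.
  y = 2: RHS = 59 is not a perfect cube.
  y = -2: RHS = -85 is not a perfect cube.
  y = 3: RHS = 230 is not a perfect cube.
  y = -3: RHS = -256 is not a perfect cube.
Continuing the search up to |y| = 35 finds no solutions either.
No (x, y) in the scanned range satisfies the equation.

No integer solutions with |y| ≤ 35.


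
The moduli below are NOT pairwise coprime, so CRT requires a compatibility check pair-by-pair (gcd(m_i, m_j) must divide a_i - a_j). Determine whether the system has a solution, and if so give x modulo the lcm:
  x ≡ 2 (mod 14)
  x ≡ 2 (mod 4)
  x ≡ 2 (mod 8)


Moduli 14, 4, 8 are not pairwise coprime, so CRT works modulo lcm(m_i) when all pairwise compatibility conditions hold.
Pairwise compatibility: gcd(m_i, m_j) must divide a_i - a_j for every pair.
Merge one congruence at a time:
  Start: x ≡ 2 (mod 14).
  Combine with x ≡ 2 (mod 4): gcd(14, 4) = 2; 2 - 2 = 0, which IS divisible by 2, so compatible.
    Write x = 2 + 14·t and substitute into x ≡ 2 (mod 4): 14·t ≡ 2 − 2 = 0 (mod 4).
    Divide the congruence (and modulus) by g = 2: 7·t ≡ 0 (mod 2).
    Reduce coefficients mod 2: 1·t ≡ 0 (mod 2).
    So t ≡ 0 (mod 2).
    Then x = 2 + 14·0 = 2, valid modulo lcm(14, 4) = 28: x ≡ 2 (mod 28).
  Combine with x ≡ 2 (mod 8): gcd(28, 8) = 4; 2 - 2 = 0, which IS divisible by 4, so compatible.
    Write x = 2 + 28·t and substitute into x ≡ 2 (mod 8): 28·t ≡ 2 − 2 = 0 (mod 8).
    Divide the congruence (and modulus) by g = 4: 7·t ≡ 0 (mod 2).
    Reduce coefficients mod 2: 1·t ≡ 0 (mod 2).
    So t ≡ 0 (mod 2).
    Then x = 2 + 28·0 = 2, valid modulo lcm(28, 8) = 56: x ≡ 2 (mod 56).
Verify: 2 mod 14 = 2, 2 mod 4 = 2, 2 mod 8 = 2.

x ≡ 2 (mod 56).


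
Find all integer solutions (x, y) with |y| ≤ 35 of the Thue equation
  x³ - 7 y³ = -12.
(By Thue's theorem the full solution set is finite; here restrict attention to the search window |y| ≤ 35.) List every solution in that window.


The equation is x³ - 7y³ = -12. For fixed y, x³ = 7·y³ − 12, so a solution requires the RHS to be a perfect cube.
Strategy: iterate y from -35 to 35, compute RHS = 7·y³ − 12, and check whether it is a (positive or negative) perfect cube.
Check small values of y:
  y = 0: RHS = -12 is not a perfect cube.
  y = 1: RHS = -5 is not a perfect cube.
  y = -1: RHS = -19 is not a perfect cube.
  y = 2: RHS = 44 is not a perfect cube.
  y = -2: RHS = -68 is not a perfect cube.
  y = 3: RHS = 177 is not a perfect cube.
  y = -3: RHS = -201 is not a perfect cube.
Continuing the search up to |y| = 35 finds no solutions either.
No (x, y) in the scanned range satisfies the equation.

No integer solutions with |y| ≤ 35.


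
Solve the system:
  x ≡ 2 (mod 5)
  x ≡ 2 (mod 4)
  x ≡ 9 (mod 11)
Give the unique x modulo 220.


Moduli 5, 4, 11 are pairwise coprime; by CRT there is a unique solution modulo M = 5 · 4 · 11 = 220.
Solve pairwise, accumulating the modulus:
  Start with x ≡ 2 (mod 5).
  Combine with x ≡ 2 (mod 4): since gcd(5, 4) = 1, we get a unique residue mod 20.
    Write x = 2 + 5·t and substitute into x ≡ 2 (mod 4): 5·t ≡ 2 − 2 = 0 (mod 4).
    Reduce coefficients mod 4: 1·t ≡ 0 (mod 4).
    So t ≡ 0 (mod 4).
    Then x = 2 + 5·0 = 2, valid modulo lcm(5, 4) = 20: x ≡ 2 (mod 20).
  Combine with x ≡ 9 (mod 11): since gcd(20, 11) = 1, we get a unique residue mod 220.
    Write x = 2 + 20·t and substitute into x ≡ 9 (mod 11): 20·t ≡ 9 − 2 = 7 (mod 11).
    Reduce coefficients mod 11: 9·t ≡ 7 (mod 11).
    The inverse of 9 mod 11 is 5 (since 9·5 = 45 = 4·11 + 1), so t ≡ 5·7 = 35 ≡ 2 (mod 11).
    Then x = 2 + 20·2 = 42, valid modulo lcm(20, 11) = 220: x ≡ 42 (mod 220).
Verify: 42 mod 5 = 2 ✓, 42 mod 4 = 2 ✓, 42 mod 11 = 9 ✓.

x ≡ 42 (mod 220).


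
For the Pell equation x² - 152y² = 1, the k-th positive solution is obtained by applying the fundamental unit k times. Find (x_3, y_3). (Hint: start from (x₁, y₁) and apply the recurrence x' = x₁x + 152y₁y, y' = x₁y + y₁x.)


Step 1: Find the fundamental solution (x₁, y₁) of x² - 152y² = 1.
  Expand √152 as a continued fraction. a₀ = ⌊√152⌋ = 12; iterate m_{k+1} = d_k·a_k − m_k, d_{k+1} = (152 − m_{k+1}²)/d_k, a_{k+1} = ⌊(a₀ + m_{k+1})/d_{k+1}⌋ (starting m₀ = 0, d₀ = 1), with convergents p_k = a_k·p_{k-1} + p_{k-2}, q_k = a_k·q_{k-1} + q_{k-2} (p₋₁ = 1, q₋₁ = 0):
  k = 0: a₀ = 12; p₀/q₀ = 12/1; p₀² − 152·q₀² = 144 − 152 = -8.
  k = 1: m = 12, d = 8, a = ⌊(12 + 12)/8⌋ = 3; p/q = (3·12 + 1)/(3·1 + 0) = 37/3; p² − 152·q² = 1369 − 1368 = 1.
  The first convergent with p² − 152·q² = 1 gives the fundamental solution (x₁, y₁) = (37, 3).
Step 2: Apply the recurrence (x_{n+1}, y_{n+1}) = (x₁x_n + 152y₁y_n, x₁y_n + y₁x_n) repeatedly.
  From (x_1, y_1) = (37, 3): x_2 = 37·37 + 152·3·3 = 2737; y_2 = 37·3 + 3·37 = 222.
  From (x_2, y_2) = (2737, 222): x_3 = 37·2737 + 152·3·222 = 202501; y_3 = 37·222 + 3·2737 = 16425.
Step 3: Verify x_3² - 152·y_3² = 41006655001 - 41006655000 = 1 (should be 1). ✓

(x_1, y_1) = (37, 3); (x_3, y_3) = (202501, 16425).


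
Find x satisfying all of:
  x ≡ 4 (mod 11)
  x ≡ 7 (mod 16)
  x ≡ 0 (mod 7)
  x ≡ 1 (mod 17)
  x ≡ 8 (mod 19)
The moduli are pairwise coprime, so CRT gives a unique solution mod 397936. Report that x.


Product of moduli M = 11 · 16 · 7 · 17 · 19 = 397936.
Merge one congruence at a time:
  Start: x ≡ 4 (mod 11).
  Combine with x ≡ 7 (mod 16); new modulus lcm = 176.
    Write x = 4 + 11·t and substitute into x ≡ 7 (mod 16): 11·t ≡ 7 − 4 = 3 (mod 16).
    The inverse of 11 mod 16 is 3 (since 11·3 = 33 = 2·16 + 1), so t ≡ 3·3 = 9 ≡ 9 (mod 16).
    Then x = 4 + 11·9 = 103, valid modulo lcm(11, 16) = 176: x ≡ 103 (mod 176).
  Combine with x ≡ 0 (mod 7); new modulus lcm = 1232.
    Write x = 103 + 176·t and substitute into x ≡ 0 (mod 7): 176·t ≡ 0 − 103 = -103 (mod 7).
    Reduce coefficients mod 7: 1·t ≡ 2 (mod 7).
    So t ≡ 2 (mod 7).
    Then x = 103 + 176·2 = 455, valid modulo lcm(176, 7) = 1232: x ≡ 455 (mod 1232).
  Combine with x ≡ 1 (mod 17); new modulus lcm = 20944.
    Write x = 455 + 1232·t and substitute into x ≡ 1 (mod 17): 1232·t ≡ 1 − 455 = -454 (mod 17).
    Reduce coefficients mod 17: 8·t ≡ 5 (mod 17).
    The inverse of 8 mod 17 is 15 (since 8·15 = 120 = 7·17 + 1), so t ≡ 15·5 = 75 ≡ 7 (mod 17).
    Then x = 455 + 1232·7 = 9079, valid modulo lcm(1232, 17) = 20944: x ≡ 9079 (mod 20944).
  Combine with x ≡ 8 (mod 19); new modulus lcm = 397936.
    Write x = 9079 + 20944·t and substitute into x ≡ 8 (mod 19): 20944·t ≡ 8 − 9079 = -9071 (mod 19).
    Reduce coefficients mod 19: 6·t ≡ 11 (mod 19).
    The inverse of 6 mod 19 is 16 (since 6·16 = 96 = 5·19 + 1), so t ≡ 16·11 = 176 ≡ 5 (mod 19).
    Then x = 9079 + 20944·5 = 113799, valid modulo lcm(20944, 19) = 397936: x ≡ 113799 (mod 397936).
Verify against each original: 113799 mod 11 = 4, 113799 mod 16 = 7, 113799 mod 7 = 0, 113799 mod 17 = 1, 113799 mod 19 = 8.

x ≡ 113799 (mod 397936).


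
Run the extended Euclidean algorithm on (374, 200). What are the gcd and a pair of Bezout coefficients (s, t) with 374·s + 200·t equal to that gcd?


Euclidean algorithm on (374, 200) — divide until remainder is 0:
  374 = 1 · 200 + 174
  200 = 1 · 174 + 26
  174 = 6 · 26 + 18
  26 = 1 · 18 + 8
  18 = 2 · 8 + 2
  8 = 4 · 2 + 0
gcd(374, 200) = 2.
Track Bezout coefficients alongside the remainders: start with r₀ = 374 = a·1 + b·0 (s = 1, t = 0) and r₁ = 200 = a·0 + b·1 (s = 0, t = 1); each new remainder r_{k+1} = r_{k-1} − q_k·r_k inherits s_{k+1} = s_{k-1} − q_k·s_k, t_{k+1} = t_{k-1} − q_k·t_k, so r_k = a·s_k + b·t_k at every step:
  q = 1: r = 174, s = 1 − 1·0 = 1, t = 0 − 1·1 = -1  (check: 374·1 + 200·(-1) = 174)
  q = 1: r = 26, s = 0 − 1·1 = -1, t = 1 − 1·(-1) = 2  (check: 374·(-1) + 200·2 = 26)
  q = 6: r = 18, s = 1 − 6·(-1) = 7, t = -1 − 6·2 = -13  (check: 374·7 + 200·(-13) = 18)
  q = 1: r = 8, s = -1 − 1·7 = -8, t = 2 − 1·(-13) = 15  (check: 374·(-8) + 200·15 = 8)
  q = 2: r = 2, s = 7 − 2·(-8) = 23, t = -13 − 2·15 = -43  (check: 374·23 + 200·(-43) = 2)
The row with r = 2 (the gcd) gives the Bezout coefficients s = 23, t = -43.
Result: 374 · (23) + 200 · (-43) = 2.

gcd(374, 200) = 2; s = 23, t = -43 (check: 374·23 + 200·(-43) = 2).


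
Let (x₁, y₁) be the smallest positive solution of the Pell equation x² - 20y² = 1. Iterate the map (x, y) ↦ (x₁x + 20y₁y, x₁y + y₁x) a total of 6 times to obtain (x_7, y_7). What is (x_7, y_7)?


Step 1: Find the fundamental solution (x₁, y₁) of x² - 20y² = 1.
  Expand √20 as a continued fraction. a₀ = ⌊√20⌋ = 4; iterate m_{k+1} = d_k·a_k − m_k, d_{k+1} = (20 − m_{k+1}²)/d_k, a_{k+1} = ⌊(a₀ + m_{k+1})/d_{k+1}⌋ (starting m₀ = 0, d₀ = 1), with convergents p_k = a_k·p_{k-1} + p_{k-2}, q_k = a_k·q_{k-1} + q_{k-2} (p₋₁ = 1, q₋₁ = 0):
  k = 0: a₀ = 4; p₀/q₀ = 4/1; p₀² − 20·q₀² = 16 − 20 = -4.
  k = 1: m = 4, d = 4, a = ⌊(4 + 4)/4⌋ = 2; p/q = (2·4 + 1)/(2·1 + 0) = 9/2; p² − 20·q² = 81 − 80 = 1.
  The first convergent with p² − 20·q² = 1 gives the fundamental solution (x₁, y₁) = (9, 2).
Step 2: Apply the recurrence (x_{n+1}, y_{n+1}) = (x₁x_n + 20y₁y_n, x₁y_n + y₁x_n) repeatedly.
  From (x_1, y_1) = (9, 2): x_2 = 9·9 + 20·2·2 = 161; y_2 = 9·2 + 2·9 = 36.
  From (x_2, y_2) = (161, 36): x_3 = 9·161 + 20·2·36 = 2889; y_3 = 9·36 + 2·161 = 646.
  From (x_3, y_3) = (2889, 646): x_4 = 9·2889 + 20·2·646 = 51841; y_4 = 9·646 + 2·2889 = 11592.
  From (x_4, y_4) = (51841, 11592): x_5 = 9·51841 + 20·2·11592 = 930249; y_5 = 9·11592 + 2·51841 = 208010.
  From (x_5, y_5) = (930249, 208010): x_6 = 9·930249 + 20·2·208010 = 16692641; y_6 = 9·208010 + 2·930249 = 3732588.
  From (x_6, y_6) = (16692641, 3732588): x_7 = 9·16692641 + 20·2·3732588 = 299537289; y_7 = 9·3732588 + 2·16692641 = 66978574.
Step 3: Verify x_7² - 20·y_7² = 89722587501469521 - 89722587501469520 = 1 (should be 1). ✓

(x_1, y_1) = (9, 2); (x_7, y_7) = (299537289, 66978574).


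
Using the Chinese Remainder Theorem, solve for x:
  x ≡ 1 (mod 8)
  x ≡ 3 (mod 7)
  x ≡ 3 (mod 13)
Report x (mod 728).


Moduli 8, 7, 13 are pairwise coprime; by CRT there is a unique solution modulo M = 8 · 7 · 13 = 728.
Solve pairwise, accumulating the modulus:
  Start with x ≡ 1 (mod 8).
  Combine with x ≡ 3 (mod 7): since gcd(8, 7) = 1, we get a unique residue mod 56.
    Write x = 1 + 8·t and substitute into x ≡ 3 (mod 7): 8·t ≡ 3 − 1 = 2 (mod 7).
    Reduce coefficients mod 7: 1·t ≡ 2 (mod 7).
    So t ≡ 2 (mod 7).
    Then x = 1 + 8·2 = 17, valid modulo lcm(8, 7) = 56: x ≡ 17 (mod 56).
  Combine with x ≡ 3 (mod 13): since gcd(56, 13) = 1, we get a unique residue mod 728.
    Write x = 17 + 56·t and substitute into x ≡ 3 (mod 13): 56·t ≡ 3 − 17 = -14 (mod 13).
    Reduce coefficients mod 13: 4·t ≡ 12 (mod 13).
    The inverse of 4 mod 13 is 10 (since 4·10 = 40 = 3·13 + 1), so t ≡ 10·12 = 120 ≡ 3 (mod 13).
    Then x = 17 + 56·3 = 185, valid modulo lcm(56, 13) = 728: x ≡ 185 (mod 728).
Verify: 185 mod 8 = 1 ✓, 185 mod 7 = 3 ✓, 185 mod 13 = 3 ✓.

x ≡ 185 (mod 728).


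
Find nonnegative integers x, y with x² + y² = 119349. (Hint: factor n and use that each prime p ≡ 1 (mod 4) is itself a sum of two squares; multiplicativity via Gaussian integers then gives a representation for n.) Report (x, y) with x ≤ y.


Step 1: Factor n = 119349 = 3^2 · 89 · 149.
Step 2: Check the mod-4 condition on each prime factor: 3 ≡ 3 (mod 4), exponent 2 (must be even); 89 ≡ 1 (mod 4), exponent 1; 149 ≡ 1 (mod 4), exponent 1.
All primes ≡ 3 (mod 4) appear to even exponent (or don't appear), so by the two-squares theorem n IS expressible as a sum of two squares.
Step 3: Build a representation. Group n = k² · m with k = 3 and m = 89 · 149 = 13261 (a product of primes ≡ 1 (mod 4)); a representation of m scales to one of n via (k·x)² + (k·y)² = k²(x² + y²). Each prime p ≡ 1 (mod 4) is itself a sum of two squares; find a² by testing p − a² for a perfect square:
  89: 89 − 1² = 88, 89 − 2² = 85, 89 − 3² = 80, 89 − 4² = 73, 89 − 5² = 64 = 8² ⇒ 89 = 5² + 8².
  149: 149 − 1² = 148, 149 − 2² = 145, 149 − 3² = 140, 149 − 4² = 133, 149 − 5² = 124, 149 − 6² = 113, 149 − 7² = 100 = 10² ⇒ 149 = 7² + 10².
  Combine using the Brahmagupta–Fibonacci identity (a² + b²)(c² + d²) = (ac − bd)² + (ad + bc)² = (ac + bd)² + (ad − bc)²:
  89 · 149 = 13261: from (5² + 8²)(7² + 10²), take (5·7 − 8·10, 5·10 + 8·7) = (35 − 80, 50 + 56) = (-45, 106); dropping signs (only squares matter) gives (45, 106); check 45² + 106² = 2025 + 11236 = 13261 ✓.
  Scale by k = 3: (3·45, 3·106) = (135, 318).
Step 4: Order so x ≤ y and verify: 135² + 318² = 18225 + 101124 = 119349 = n. ✓

n = 119349 = 135² + 318² (one valid representation with x ≤ y).


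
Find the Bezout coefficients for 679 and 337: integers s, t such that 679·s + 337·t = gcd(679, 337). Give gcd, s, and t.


Euclidean algorithm on (679, 337) — divide until remainder is 0:
  679 = 2 · 337 + 5
  337 = 67 · 5 + 2
  5 = 2 · 2 + 1
  2 = 2 · 1 + 0
gcd(679, 337) = 1.
Track Bezout coefficients alongside the remainders: start with r₀ = 679 = a·1 + b·0 (s = 1, t = 0) and r₁ = 337 = a·0 + b·1 (s = 0, t = 1); each new remainder r_{k+1} = r_{k-1} − q_k·r_k inherits s_{k+1} = s_{k-1} − q_k·s_k, t_{k+1} = t_{k-1} − q_k·t_k, so r_k = a·s_k + b·t_k at every step:
  q = 2: r = 5, s = 1 − 2·0 = 1, t = 0 − 2·1 = -2  (check: 679·1 + 337·(-2) = 5)
  q = 67: r = 2, s = 0 − 67·1 = -67, t = 1 − 67·(-2) = 135  (check: 679·(-67) + 337·135 = 2)
  q = 2: r = 1, s = 1 − 2·(-67) = 135, t = -2 − 2·135 = -272  (check: 679·135 + 337·(-272) = 1)
The row with r = 1 (the gcd) gives the Bezout coefficients s = 135, t = -272.
Result: 679 · (135) + 337 · (-272) = 1.

gcd(679, 337) = 1; s = 135, t = -272 (check: 679·135 + 337·(-272) = 1).


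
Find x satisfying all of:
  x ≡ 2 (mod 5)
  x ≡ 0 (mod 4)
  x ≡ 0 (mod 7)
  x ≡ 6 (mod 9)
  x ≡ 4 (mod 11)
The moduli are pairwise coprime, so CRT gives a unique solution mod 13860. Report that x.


Product of moduli M = 5 · 4 · 7 · 9 · 11 = 13860.
Merge one congruence at a time:
  Start: x ≡ 2 (mod 5).
  Combine with x ≡ 0 (mod 4); new modulus lcm = 20.
    Write x = 2 + 5·t and substitute into x ≡ 0 (mod 4): 5·t ≡ 0 − 2 = -2 (mod 4).
    Reduce coefficients mod 4: 1·t ≡ 2 (mod 4).
    So t ≡ 2 (mod 4).
    Then x = 2 + 5·2 = 12, valid modulo lcm(5, 4) = 20: x ≡ 12 (mod 20).
  Combine with x ≡ 0 (mod 7); new modulus lcm = 140.
    Write x = 12 + 20·t and substitute into x ≡ 0 (mod 7): 20·t ≡ 0 − 12 = -12 (mod 7).
    Reduce coefficients mod 7: 6·t ≡ 2 (mod 7).
    The inverse of 6 mod 7 is 6 (since 6·6 = 36 = 5·7 + 1), so t ≡ 6·2 = 12 ≡ 5 (mod 7).
    Then x = 12 + 20·5 = 112, valid modulo lcm(20, 7) = 140: x ≡ 112 (mod 140).
  Combine with x ≡ 6 (mod 9); new modulus lcm = 1260.
    Write x = 112 + 140·t and substitute into x ≡ 6 (mod 9): 140·t ≡ 6 − 112 = -106 (mod 9).
    Reduce coefficients mod 9: 5·t ≡ 2 (mod 9).
    The inverse of 5 mod 9 is 2 (since 5·2 = 10 = 1·9 + 1), so t ≡ 2·2 = 4 ≡ 4 (mod 9).
    Then x = 112 + 140·4 = 672, valid modulo lcm(140, 9) = 1260: x ≡ 672 (mod 1260).
  Combine with x ≡ 4 (mod 11); new modulus lcm = 13860.
    Write x = 672 + 1260·t and substitute into x ≡ 4 (mod 11): 1260·t ≡ 4 − 672 = -668 (mod 11).
    Reduce coefficients mod 11: 6·t ≡ 3 (mod 11).
    The inverse of 6 mod 11 is 2 (since 6·2 = 12 = 1·11 + 1), so t ≡ 2·3 = 6 ≡ 6 (mod 11).
    Then x = 672 + 1260·6 = 8232, valid modulo lcm(1260, 11) = 13860: x ≡ 8232 (mod 13860).
Verify against each original: 8232 mod 5 = 2, 8232 mod 4 = 0, 8232 mod 7 = 0, 8232 mod 9 = 6, 8232 mod 11 = 4.

x ≡ 8232 (mod 13860).
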